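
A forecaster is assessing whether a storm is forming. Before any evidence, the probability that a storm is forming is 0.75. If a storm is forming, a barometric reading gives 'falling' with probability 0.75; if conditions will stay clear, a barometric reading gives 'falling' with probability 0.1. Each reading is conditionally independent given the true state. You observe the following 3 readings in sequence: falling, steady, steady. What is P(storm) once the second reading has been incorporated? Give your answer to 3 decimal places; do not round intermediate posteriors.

After 'falling': P(storm) = 0.75·0.7500 / (0.75·0.7500 + 0.1·0.2500) ≈ 0.9574
After 'steady': P(storm) = 0.25·0.9574 / (0.25·0.9574 + 0.9·0.0426) ≈ 0.8621

0.862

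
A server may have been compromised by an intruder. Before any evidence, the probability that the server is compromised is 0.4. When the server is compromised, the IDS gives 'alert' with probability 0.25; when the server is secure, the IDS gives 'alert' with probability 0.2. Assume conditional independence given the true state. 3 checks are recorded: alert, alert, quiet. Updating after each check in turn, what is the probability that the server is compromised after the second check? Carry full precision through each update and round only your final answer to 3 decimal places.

Apply Bayes' rule sequentially, carrying P(compromised) forward.
After 'alert': P(compromised) = 0.25·0.4000 / (0.25·0.4000 + 0.2·0.6000) ≈ 0.4545
After 'alert': P(compromised) = 0.25·0.4545 / (0.25·0.4545 + 0.2·0.5455) ≈ 0.5102

0.510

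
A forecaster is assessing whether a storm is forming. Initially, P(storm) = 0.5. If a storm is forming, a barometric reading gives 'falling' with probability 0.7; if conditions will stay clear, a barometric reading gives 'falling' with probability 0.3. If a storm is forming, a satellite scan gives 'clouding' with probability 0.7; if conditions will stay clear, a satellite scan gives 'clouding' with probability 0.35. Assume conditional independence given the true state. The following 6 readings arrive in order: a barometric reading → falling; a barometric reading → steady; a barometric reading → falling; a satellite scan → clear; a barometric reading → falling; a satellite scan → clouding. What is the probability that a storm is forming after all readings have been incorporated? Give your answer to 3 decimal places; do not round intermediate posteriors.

After a barometric reading='falling': P(storm) = 0.7·0.5000 / (0.7·0.5000 + 0.3·0.5000) ≈ 0.7000
After a barometric reading='steady': P(storm) = 0.3·0.7000 / (0.3·0.7000 + 0.7·0.3000) ≈ 0.5000
After a barometric reading='falling': P(storm) = 0.7·0.5000 / (0.7·0.5000 + 0.3·0.5000) ≈ 0.7000
After a satellite scan='clear': P(storm) = 0.3·0.7000 / (0.3·0.7000 + 0.65·0.3000) ≈ 0.5185
After a barometric reading='falling': P(storm) = 0.7·0.5185 / (0.7·0.5185 + 0.3·0.4815) ≈ 0.7153
After a satellite scan='clouding': P(storm) = 0.7·0.7153 / (0.7·0.7153 + 0.35·0.2847) ≈ 0.8340

0.834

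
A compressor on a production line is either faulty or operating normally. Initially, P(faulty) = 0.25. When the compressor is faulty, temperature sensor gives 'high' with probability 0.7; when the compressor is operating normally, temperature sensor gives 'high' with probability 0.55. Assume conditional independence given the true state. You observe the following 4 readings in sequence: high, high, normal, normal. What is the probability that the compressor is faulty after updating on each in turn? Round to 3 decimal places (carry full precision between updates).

Each posterior becomes the prior for the next update.
After 'high': P(faulty) = 0.7·0.2500 / (0.7·0.2500 + 0.55·0.7500) ≈ 0.2979
After 'high': P(faulty) = 0.7·0.2979 / (0.7·0.2979 + 0.55·0.7021) ≈ 0.3506
After 'normal': P(faulty) = 0.3·0.3506 / (0.3·0.3506 + 0.45·0.6494) ≈ 0.2647
After 'normal': P(faulty) = 0.3·0.2647 / (0.3·0.2647 + 0.45·0.7353) ≈ 0.1935

0.194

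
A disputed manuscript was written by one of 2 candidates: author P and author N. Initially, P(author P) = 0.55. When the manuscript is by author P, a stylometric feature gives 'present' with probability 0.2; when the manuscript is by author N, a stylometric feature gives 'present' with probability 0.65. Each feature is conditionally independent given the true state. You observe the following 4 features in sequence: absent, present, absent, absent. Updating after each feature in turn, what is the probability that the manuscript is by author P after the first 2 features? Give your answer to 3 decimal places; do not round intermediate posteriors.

0.462

Apply Bayes' rule sequentially, carrying P(author P) forward.
After 'absent': P(author P) = 0.8·0.5500 / (0.8·0.5500 + 0.35·0.4500) ≈ 0.7364
After 'present': P(author P) = 0.2·0.7364 / (0.2·0.7364 + 0.65·0.2636) ≈ 0.4622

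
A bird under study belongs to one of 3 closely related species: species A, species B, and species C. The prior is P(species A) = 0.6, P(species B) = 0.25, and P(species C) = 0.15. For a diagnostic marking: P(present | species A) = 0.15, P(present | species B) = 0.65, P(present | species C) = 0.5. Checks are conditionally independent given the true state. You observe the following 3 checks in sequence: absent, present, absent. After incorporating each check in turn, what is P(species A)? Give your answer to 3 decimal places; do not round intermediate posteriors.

After 'absent': normaliser = 0.85·0.6000 + 0.35·0.2500 + 0.5·0.1500; P(species A) ≈ 0.7584, P(species B) ≈ 0.1301, P(species C) ≈ 0.1115
After 'present': normaliser = 0.15·0.7584 + 0.65·0.1301 + 0.5·0.1115; P(species A) ≈ 0.4477, P(species B) ≈ 0.3328, P(species C) ≈ 0.2195
After 'absent': normaliser = 0.85·0.4477 + 0.35·0.3328 + 0.5·0.2195; P(species A) ≈ 0.6272, P(species B) ≈ 0.1920, P(species C) ≈ 0.1808

0.627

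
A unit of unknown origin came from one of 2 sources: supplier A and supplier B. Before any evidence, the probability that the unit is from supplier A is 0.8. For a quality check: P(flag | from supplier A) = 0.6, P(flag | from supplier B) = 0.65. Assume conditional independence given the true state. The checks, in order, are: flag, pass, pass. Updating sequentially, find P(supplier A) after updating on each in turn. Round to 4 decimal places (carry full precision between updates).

0.8283

After 'flag': P(supplier A) = 0.6·0.8000 / (0.6·0.8000 + 0.65·0.2000) ≈ 0.7869
After 'pass': P(supplier A) = 0.4·0.7869 / (0.4·0.7869 + 0.35·0.2131) ≈ 0.8084
After 'pass': P(supplier A) = 0.4·0.8084 / (0.4·0.8084 + 0.35·0.1916) ≈ 0.8283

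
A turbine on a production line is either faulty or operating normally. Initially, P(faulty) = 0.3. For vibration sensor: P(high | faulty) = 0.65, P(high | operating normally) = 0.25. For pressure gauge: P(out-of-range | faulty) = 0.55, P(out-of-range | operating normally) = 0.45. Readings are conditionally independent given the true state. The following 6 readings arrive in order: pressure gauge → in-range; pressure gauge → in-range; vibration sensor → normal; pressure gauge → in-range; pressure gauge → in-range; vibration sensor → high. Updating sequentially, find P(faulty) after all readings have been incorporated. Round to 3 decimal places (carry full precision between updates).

0.189

After pressure gauge='in-range': P(faulty) = 0.45·0.3000 / (0.45·0.3000 + 0.55·0.7000) ≈ 0.2596
After pressure gauge='in-range': P(faulty) = 0.45·0.2596 / (0.45·0.2596 + 0.55·0.7404) ≈ 0.2229
After vibration sensor='normal': P(faulty) = 0.35·0.2229 / (0.35·0.2229 + 0.75·0.7771) ≈ 0.1181
After pressure gauge='in-range': P(faulty) = 0.45·0.1181 / (0.45·0.1181 + 0.55·0.8819) ≈ 0.0987
After pressure gauge='in-range': P(faulty) = 0.45·0.0987 / (0.45·0.0987 + 0.55·0.9013) ≈ 0.0823
After vibration sensor='high': P(faulty) = 0.65·0.0823 / (0.65·0.0823 + 0.25·0.9177) ≈ 0.1890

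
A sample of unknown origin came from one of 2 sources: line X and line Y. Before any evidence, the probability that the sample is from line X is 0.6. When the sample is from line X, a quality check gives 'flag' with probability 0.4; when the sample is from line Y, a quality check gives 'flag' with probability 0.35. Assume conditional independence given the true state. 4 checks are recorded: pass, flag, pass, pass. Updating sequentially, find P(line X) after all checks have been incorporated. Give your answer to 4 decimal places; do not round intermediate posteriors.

Apply Bayes' rule sequentially, carrying P(line X) forward.
After 'pass': P(line X) = 0.6·0.6000 / (0.6·0.6000 + 0.65·0.4000) ≈ 0.5806
After 'flag': P(line X) = 0.4·0.5806 / (0.4·0.5806 + 0.35·0.4194) ≈ 0.6128
After 'pass': P(line X) = 0.6·0.6128 / (0.6·0.6128 + 0.65·0.3872) ≈ 0.5936
After 'pass': P(line X) = 0.6·0.5936 / (0.6·0.5936 + 0.65·0.4064) ≈ 0.5742

0.5742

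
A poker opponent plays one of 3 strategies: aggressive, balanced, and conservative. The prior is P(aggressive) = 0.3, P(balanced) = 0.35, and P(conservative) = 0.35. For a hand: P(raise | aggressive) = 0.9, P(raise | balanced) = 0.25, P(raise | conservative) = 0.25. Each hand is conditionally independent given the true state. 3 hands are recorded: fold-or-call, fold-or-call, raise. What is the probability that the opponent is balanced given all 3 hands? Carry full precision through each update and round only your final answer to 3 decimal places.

After 'fold-or-call': normaliser = 0.1·0.3000 + 0.75·0.3500 + 0.75·0.3500; P(aggressive) ≈ 0.0541, P(balanced) ≈ 0.4730, P(conservative) ≈ 0.4730
After 'fold-or-call': normaliser = 0.1·0.0541 + 0.75·0.4730 + 0.75·0.4730; P(aggressive) ≈ 0.0076, P(balanced) ≈ 0.4962, P(conservative) ≈ 0.4962
After 'raise': normaliser = 0.9·0.0076 + 0.25·0.4962 + 0.25·0.4962; P(aggressive) ≈ 0.0267, P(balanced) ≈ 0.4867, P(conservative) ≈ 0.4867

0.487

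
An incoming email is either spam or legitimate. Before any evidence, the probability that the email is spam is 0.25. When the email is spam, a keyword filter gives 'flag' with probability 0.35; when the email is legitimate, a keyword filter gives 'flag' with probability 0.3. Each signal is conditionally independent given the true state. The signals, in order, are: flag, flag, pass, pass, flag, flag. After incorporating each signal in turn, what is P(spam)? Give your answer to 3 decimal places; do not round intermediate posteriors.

0.347

After 'flag': P(spam) = 0.35·0.2500 / (0.35·0.2500 + 0.3·0.7500) ≈ 0.2800
After 'flag': P(spam) = 0.35·0.2800 / (0.35·0.2800 + 0.3·0.7200) ≈ 0.3121
After 'pass': P(spam) = 0.65·0.3121 / (0.65·0.3121 + 0.7·0.6879) ≈ 0.2964
After 'pass': P(spam) = 0.65·0.2964 / (0.65·0.2964 + 0.7·0.7036) ≈ 0.2812
After 'flag': P(spam) = 0.35·0.2812 / (0.35·0.2812 + 0.3·0.7188) ≈ 0.3134
After 'flag': P(spam) = 0.35·0.3134 / (0.35·0.3134 + 0.3·0.6866) ≈ 0.3475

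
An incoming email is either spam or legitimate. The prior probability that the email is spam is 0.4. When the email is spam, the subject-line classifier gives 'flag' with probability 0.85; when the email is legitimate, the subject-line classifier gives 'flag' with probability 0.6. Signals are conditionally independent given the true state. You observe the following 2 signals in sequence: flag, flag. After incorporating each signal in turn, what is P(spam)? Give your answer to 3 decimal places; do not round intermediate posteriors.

After 'flag': P(spam) = 0.85·0.4000 / (0.85·0.4000 + 0.6·0.6000) ≈ 0.4857
After 'flag': P(spam) = 0.85·0.4857 / (0.85·0.4857 + 0.6·0.5143) ≈ 0.5723

0.572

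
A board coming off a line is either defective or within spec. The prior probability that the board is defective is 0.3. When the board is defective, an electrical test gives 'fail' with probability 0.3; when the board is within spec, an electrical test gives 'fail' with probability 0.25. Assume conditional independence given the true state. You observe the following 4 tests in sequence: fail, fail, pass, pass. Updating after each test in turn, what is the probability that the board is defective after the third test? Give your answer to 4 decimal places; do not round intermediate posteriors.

After 'fail': P(defective) = 0.3·0.3000 / (0.3·0.3000 + 0.25·0.7000) ≈ 0.3396
After 'fail': P(defective) = 0.3·0.3396 / (0.3·0.3396 + 0.25·0.6604) ≈ 0.3816
After 'pass': P(defective) = 0.7·0.3816 / (0.7·0.3816 + 0.75·0.6184) ≈ 0.3655

0.3655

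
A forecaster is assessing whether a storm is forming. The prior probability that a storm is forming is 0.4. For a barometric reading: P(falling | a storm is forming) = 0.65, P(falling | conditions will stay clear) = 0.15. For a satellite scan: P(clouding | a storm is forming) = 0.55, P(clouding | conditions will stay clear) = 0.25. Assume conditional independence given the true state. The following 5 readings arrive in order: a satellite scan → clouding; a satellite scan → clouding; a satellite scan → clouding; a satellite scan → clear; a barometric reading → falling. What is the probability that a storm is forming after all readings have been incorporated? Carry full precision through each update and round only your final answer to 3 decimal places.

After a satellite scan='clouding': P(storm) = 0.55·0.4000 / (0.55·0.4000 + 0.25·0.6000) ≈ 0.5946
After a satellite scan='clouding': P(storm) = 0.55·0.5946 / (0.55·0.5946 + 0.25·0.4054) ≈ 0.7634
After a satellite scan='clouding': P(storm) = 0.55·0.7634 / (0.55·0.7634 + 0.25·0.2366) ≈ 0.8765
After a satellite scan='clear': P(storm) = 0.45·0.8765 / (0.45·0.8765 + 0.75·0.1235) ≈ 0.8099
After a barometric reading='falling': P(storm) = 0.65·0.8099 / (0.65·0.8099 + 0.15·0.1901) ≈ 0.9486

0.949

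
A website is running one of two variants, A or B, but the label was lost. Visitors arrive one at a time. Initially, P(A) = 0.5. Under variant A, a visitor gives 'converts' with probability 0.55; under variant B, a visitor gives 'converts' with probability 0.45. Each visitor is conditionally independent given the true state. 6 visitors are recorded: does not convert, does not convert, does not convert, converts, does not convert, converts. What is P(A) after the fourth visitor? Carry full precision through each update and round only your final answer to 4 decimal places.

After 'does not convert': P(A) = 0.45·0.5000 / (0.45·0.5000 + 0.55·0.5000) ≈ 0.4500
After 'does not convert': P(A) = 0.45·0.4500 / (0.45·0.4500 + 0.55·0.5500) ≈ 0.4010
After 'does not convert': P(A) = 0.45·0.4010 / (0.45·0.4010 + 0.55·0.5990) ≈ 0.3539
After 'converts': P(A) = 0.55·0.3539 / (0.55·0.3539 + 0.45·0.6461) ≈ 0.4010

0.4010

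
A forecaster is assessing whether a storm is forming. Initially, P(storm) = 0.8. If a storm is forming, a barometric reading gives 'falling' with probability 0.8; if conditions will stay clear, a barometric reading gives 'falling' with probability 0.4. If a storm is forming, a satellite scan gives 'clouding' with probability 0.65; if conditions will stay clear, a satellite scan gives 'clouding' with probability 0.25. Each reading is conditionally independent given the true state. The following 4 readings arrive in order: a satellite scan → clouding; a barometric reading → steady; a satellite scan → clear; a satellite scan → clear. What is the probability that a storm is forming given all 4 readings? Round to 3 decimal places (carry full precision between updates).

0.430

Apply Bayes' rule sequentially, carrying P(storm) forward.
After a satellite scan='clouding': P(storm) = 0.65·0.8000 / (0.65·0.8000 + 0.25·0.2000) ≈ 0.9123
After a barometric reading='steady': P(storm) = 0.2·0.9123 / (0.2·0.9123 + 0.6·0.0877) ≈ 0.7761
After a satellite scan='clear': P(storm) = 0.35·0.7761 / (0.35·0.7761 + 0.75·0.2239) ≈ 0.6180
After a satellite scan='clear': P(storm) = 0.35·0.6180 / (0.35·0.6180 + 0.75·0.3820) ≈ 0.4302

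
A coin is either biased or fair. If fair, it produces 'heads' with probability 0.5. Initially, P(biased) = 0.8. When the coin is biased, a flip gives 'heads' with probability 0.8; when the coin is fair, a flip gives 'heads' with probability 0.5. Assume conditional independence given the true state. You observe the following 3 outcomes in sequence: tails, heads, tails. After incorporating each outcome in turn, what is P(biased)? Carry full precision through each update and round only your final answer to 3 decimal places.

0.506

After 'tails': P(biased) = 0.2·0.8000 / (0.2·0.8000 + 0.5·0.2000) ≈ 0.6154
After 'heads': P(biased) = 0.8·0.6154 / (0.8·0.6154 + 0.5·0.3846) ≈ 0.7191
After 'tails': P(biased) = 0.2·0.7191 / (0.2·0.7191 + 0.5·0.2809) ≈ 0.5059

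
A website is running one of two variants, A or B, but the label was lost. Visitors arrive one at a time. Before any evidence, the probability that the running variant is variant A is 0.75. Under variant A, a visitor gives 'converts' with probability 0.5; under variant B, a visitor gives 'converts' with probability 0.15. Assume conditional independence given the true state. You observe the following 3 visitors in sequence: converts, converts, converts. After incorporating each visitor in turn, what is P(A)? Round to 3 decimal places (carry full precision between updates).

0.991

Apply Bayes' rule sequentially, carrying P(A) forward.
After 'converts': P(A) = 0.5·0.7500 / (0.5·0.7500 + 0.15·0.2500) ≈ 0.9091
After 'converts': P(A) = 0.5·0.9091 / (0.5·0.9091 + 0.15·0.0909) ≈ 0.9709
After 'converts': P(A) = 0.5·0.9709 / (0.5·0.9709 + 0.15·0.0291) ≈ 0.9911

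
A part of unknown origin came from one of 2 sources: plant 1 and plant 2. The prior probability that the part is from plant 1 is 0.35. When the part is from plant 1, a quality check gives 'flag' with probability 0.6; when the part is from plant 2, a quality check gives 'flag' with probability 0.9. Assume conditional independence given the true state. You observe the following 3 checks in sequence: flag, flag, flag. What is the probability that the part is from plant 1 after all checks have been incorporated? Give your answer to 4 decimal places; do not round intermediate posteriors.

0.1376

After 'flag': P(plant 1) = 0.6·0.3500 / (0.6·0.3500 + 0.9·0.6500) ≈ 0.2642
After 'flag': P(plant 1) = 0.6·0.2642 / (0.6·0.2642 + 0.9·0.7358) ≈ 0.1931
After 'flag': P(plant 1) = 0.6·0.1931 / (0.6·0.1931 + 0.9·0.8069) ≈ 0.1376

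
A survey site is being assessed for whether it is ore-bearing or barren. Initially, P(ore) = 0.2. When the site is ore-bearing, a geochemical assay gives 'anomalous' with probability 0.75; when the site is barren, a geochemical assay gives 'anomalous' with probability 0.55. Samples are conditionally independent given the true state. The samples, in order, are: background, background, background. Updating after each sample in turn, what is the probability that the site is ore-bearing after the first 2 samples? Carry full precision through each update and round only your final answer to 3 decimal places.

0.072

Each posterior becomes the prior for the next update.
After 'background': P(ore) = 0.25·0.2000 / (0.25·0.2000 + 0.45·0.8000) ≈ 0.1220
After 'background': P(ore) = 0.25·0.1220 / (0.25·0.1220 + 0.45·0.8780) ≈ 0.0716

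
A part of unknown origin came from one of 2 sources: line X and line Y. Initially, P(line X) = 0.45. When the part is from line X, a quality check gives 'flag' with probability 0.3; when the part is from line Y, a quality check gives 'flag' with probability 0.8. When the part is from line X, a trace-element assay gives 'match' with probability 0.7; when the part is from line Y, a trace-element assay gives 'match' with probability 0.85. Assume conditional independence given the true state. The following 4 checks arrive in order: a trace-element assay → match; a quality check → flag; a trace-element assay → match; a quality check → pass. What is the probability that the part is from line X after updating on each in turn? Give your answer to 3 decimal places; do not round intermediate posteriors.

After a trace-element assay='match': P(line X) = 0.7·0.4500 / (0.7·0.4500 + 0.85·0.5500) ≈ 0.4026
After a quality check='flag': P(line X) = 0.3·0.4026 / (0.3·0.4026 + 0.8·0.5974) ≈ 0.2017
After a trace-element assay='match': P(line X) = 0.7·0.2017 / (0.7·0.2017 + 0.85·0.7983) ≈ 0.1722
After a quality check='pass': P(line X) = 0.7·0.1722 / (0.7·0.1722 + 0.2·0.8278) ≈ 0.4214

0.421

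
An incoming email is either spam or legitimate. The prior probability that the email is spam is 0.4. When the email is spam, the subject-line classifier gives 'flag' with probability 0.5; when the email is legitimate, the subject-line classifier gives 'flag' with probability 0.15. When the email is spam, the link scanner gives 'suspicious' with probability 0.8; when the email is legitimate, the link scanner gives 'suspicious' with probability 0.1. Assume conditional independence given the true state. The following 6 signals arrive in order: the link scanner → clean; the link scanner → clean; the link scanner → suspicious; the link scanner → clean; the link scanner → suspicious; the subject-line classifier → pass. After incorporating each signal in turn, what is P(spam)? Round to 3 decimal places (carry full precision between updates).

0.216

After the link scanner='clean': P(spam) = 0.2·0.4000 / (0.2·0.4000 + 0.9·0.6000) ≈ 0.1290
After the link scanner='clean': P(spam) = 0.2·0.1290 / (0.2·0.1290 + 0.9·0.8710) ≈ 0.0319
After the link scanner='suspicious': P(spam) = 0.8·0.0319 / (0.8·0.0319 + 0.1·0.9681) ≈ 0.2085
After the link scanner='clean': P(spam) = 0.2·0.2085 / (0.2·0.2085 + 0.9·0.7915) ≈ 0.0553
After the link scanner='suspicious': P(spam) = 0.8·0.0553 / (0.8·0.0553 + 0.1·0.9447) ≈ 0.3189
After the subject-line classifier='pass': P(spam) = 0.5·0.3189 / (0.5·0.3189 + 0.85·0.6811) ≈ 0.2159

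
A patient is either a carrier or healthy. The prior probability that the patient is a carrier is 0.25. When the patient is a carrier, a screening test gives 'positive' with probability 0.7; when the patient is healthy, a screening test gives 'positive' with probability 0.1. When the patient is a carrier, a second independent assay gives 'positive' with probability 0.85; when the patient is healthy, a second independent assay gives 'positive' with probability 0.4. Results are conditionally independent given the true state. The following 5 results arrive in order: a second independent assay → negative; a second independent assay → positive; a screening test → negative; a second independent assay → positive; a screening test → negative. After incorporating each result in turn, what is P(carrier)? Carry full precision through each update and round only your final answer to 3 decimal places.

Each posterior becomes the prior for the next update.
After a second independent assay='negative': P(carrier) = 0.15·0.2500 / (0.15·0.2500 + 0.6·0.7500) ≈ 0.0769
After a second independent assay='positive': P(carrier) = 0.85·0.0769 / (0.85·0.0769 + 0.4·0.9231) ≈ 0.1504
After a screening test='negative': P(carrier) = 0.3·0.1504 / (0.3·0.1504 + 0.9·0.8496) ≈ 0.0557
After a second independent assay='positive': P(carrier) = 0.85·0.0557 / (0.85·0.0557 + 0.4·0.9443) ≈ 0.1115
After a screening test='negative': P(carrier) = 0.3·0.1115 / (0.3·0.1115 + 0.9·0.8885) ≈ 0.0401

0.040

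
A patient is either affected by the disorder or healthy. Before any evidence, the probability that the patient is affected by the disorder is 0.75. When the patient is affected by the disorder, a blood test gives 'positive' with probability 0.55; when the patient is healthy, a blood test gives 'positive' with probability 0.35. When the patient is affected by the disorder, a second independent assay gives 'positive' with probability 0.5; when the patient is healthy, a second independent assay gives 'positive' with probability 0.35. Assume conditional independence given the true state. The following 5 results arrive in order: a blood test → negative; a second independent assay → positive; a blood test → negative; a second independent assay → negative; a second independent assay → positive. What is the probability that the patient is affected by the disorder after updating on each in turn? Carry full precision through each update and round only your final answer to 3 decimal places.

0.693

Each posterior becomes the prior for the next update.
After a blood test='negative': P(affected) = 0.45·0.7500 / (0.45·0.7500 + 0.65·0.2500) ≈ 0.6750
After a second independent assay='positive': P(affected) = 0.5·0.6750 / (0.5·0.6750 + 0.35·0.3250) ≈ 0.7479
After a blood test='negative': P(affected) = 0.45·0.7479 / (0.45·0.7479 + 0.65·0.2521) ≈ 0.6726
After a second independent assay='negative': P(affected) = 0.5·0.6726 / (0.5·0.6726 + 0.65·0.3274) ≈ 0.6124
After a second independent assay='positive': P(affected) = 0.5·0.6124 / (0.5·0.6124 + 0.35·0.3876) ≈ 0.6930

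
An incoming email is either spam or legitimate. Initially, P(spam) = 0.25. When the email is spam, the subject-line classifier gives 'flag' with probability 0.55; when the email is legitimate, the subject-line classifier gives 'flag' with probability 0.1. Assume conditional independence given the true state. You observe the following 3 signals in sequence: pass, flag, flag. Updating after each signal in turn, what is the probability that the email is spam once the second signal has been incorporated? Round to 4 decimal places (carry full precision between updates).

After 'pass': P(spam) = 0.45·0.2500 / (0.45·0.2500 + 0.9·0.7500) ≈ 0.1429
After 'flag': P(spam) = 0.55·0.1429 / (0.55·0.1429 + 0.1·0.8571) ≈ 0.4783

0.4783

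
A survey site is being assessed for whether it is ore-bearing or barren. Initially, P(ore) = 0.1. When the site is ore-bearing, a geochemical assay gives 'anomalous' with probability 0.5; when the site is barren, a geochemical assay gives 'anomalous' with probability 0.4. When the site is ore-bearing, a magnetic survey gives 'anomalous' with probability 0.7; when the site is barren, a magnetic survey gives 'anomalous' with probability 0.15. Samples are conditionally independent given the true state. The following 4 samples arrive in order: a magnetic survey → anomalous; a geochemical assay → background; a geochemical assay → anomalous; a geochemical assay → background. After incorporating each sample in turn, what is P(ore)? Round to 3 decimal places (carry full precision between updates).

After a magnetic survey='anomalous': P(ore) = 0.7·0.1000 / (0.7·0.1000 + 0.15·0.9000) ≈ 0.3415
After a geochemical assay='background': P(ore) = 0.5·0.3415 / (0.5·0.3415 + 0.6·0.6585) ≈ 0.3017
After a geochemical assay='anomalous': P(ore) = 0.5·0.3017 / (0.5·0.3017 + 0.4·0.6983) ≈ 0.3507
After a geochemical assay='background': P(ore) = 0.5·0.3507 / (0.5·0.3507 + 0.6·0.6493) ≈ 0.3104

0.310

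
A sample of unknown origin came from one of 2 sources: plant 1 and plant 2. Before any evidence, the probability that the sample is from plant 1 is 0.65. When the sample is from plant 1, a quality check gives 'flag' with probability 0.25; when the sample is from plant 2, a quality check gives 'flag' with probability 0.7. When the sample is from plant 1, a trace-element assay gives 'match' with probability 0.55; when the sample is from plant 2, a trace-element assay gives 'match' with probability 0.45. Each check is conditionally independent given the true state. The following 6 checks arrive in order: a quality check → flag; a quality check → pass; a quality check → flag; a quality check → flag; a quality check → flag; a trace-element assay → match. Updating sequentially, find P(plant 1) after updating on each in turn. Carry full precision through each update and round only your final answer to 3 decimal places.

0.085

After a quality check='flag': P(plant 1) = 0.25·0.6500 / (0.25·0.6500 + 0.7·0.3500) ≈ 0.3988
After a quality check='pass': P(plant 1) = 0.75·0.3988 / (0.75·0.3988 + 0.3·0.6012) ≈ 0.6238
After a quality check='flag': P(plant 1) = 0.25·0.6238 / (0.25·0.6238 + 0.7·0.3762) ≈ 0.3719
After a quality check='flag': P(plant 1) = 0.25·0.3719 / (0.25·0.3719 + 0.7·0.6281) ≈ 0.1746
After a quality check='flag': P(plant 1) = 0.25·0.1746 / (0.25·0.1746 + 0.7·0.8254) ≈ 0.0702
After a trace-element assay='match': P(plant 1) = 0.55·0.0702 / (0.55·0.0702 + 0.45·0.9298) ≈ 0.0845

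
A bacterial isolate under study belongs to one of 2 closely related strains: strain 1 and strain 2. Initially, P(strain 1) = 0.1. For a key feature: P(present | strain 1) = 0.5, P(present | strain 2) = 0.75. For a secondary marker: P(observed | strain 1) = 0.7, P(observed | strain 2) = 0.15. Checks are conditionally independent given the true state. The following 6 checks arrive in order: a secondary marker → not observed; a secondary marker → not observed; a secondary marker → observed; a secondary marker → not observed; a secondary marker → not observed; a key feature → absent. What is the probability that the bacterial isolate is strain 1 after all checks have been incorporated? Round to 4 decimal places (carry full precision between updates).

Apply Bayes' rule sequentially, carrying P(strain 1) forward.
After a secondary marker='not observed': P(strain 1) = 0.3·0.1000 / (0.3·0.1000 + 0.85·0.9000) ≈ 0.0377
After a secondary marker='not observed': P(strain 1) = 0.3·0.0377 / (0.3·0.0377 + 0.85·0.9623) ≈ 0.0137
After a secondary marker='observed': P(strain 1) = 0.7·0.0137 / (0.7·0.0137 + 0.15·0.9863) ≈ 0.0607
After a secondary marker='not observed': P(strain 1) = 0.3·0.0607 / (0.3·0.0607 + 0.85·0.9393) ≈ 0.0223
After a secondary marker='not observed': P(strain 1) = 0.3·0.0223 / (0.3·0.0223 + 0.85·0.9777) ≈ 0.0080
After a key feature='absent': P(strain 1) = 0.5·0.0080 / (0.5·0.0080 + 0.25·0.9920) ≈ 0.0158

0.0158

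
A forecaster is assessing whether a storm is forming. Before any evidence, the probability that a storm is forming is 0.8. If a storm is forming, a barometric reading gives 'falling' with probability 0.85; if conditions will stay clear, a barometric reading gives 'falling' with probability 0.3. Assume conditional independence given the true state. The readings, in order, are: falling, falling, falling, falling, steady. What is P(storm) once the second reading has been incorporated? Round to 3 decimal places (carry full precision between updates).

After 'falling': P(storm) = 0.85·0.8000 / (0.85·0.8000 + 0.3·0.2000) ≈ 0.9189
After 'falling': P(storm) = 0.85·0.9189 / (0.85·0.9189 + 0.3·0.0811) ≈ 0.9698

0.970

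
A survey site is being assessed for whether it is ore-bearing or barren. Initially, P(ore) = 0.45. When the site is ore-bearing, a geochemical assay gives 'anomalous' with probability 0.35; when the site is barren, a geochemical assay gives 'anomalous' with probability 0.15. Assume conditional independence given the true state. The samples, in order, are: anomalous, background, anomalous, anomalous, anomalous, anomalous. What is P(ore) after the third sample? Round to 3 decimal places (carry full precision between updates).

0.773

Each posterior becomes the prior for the next update.
After 'anomalous': P(ore) = 0.35·0.4500 / (0.35·0.4500 + 0.15·0.5500) ≈ 0.6562
After 'background': P(ore) = 0.65·0.6562 / (0.65·0.6562 + 0.85·0.3438) ≈ 0.5935
After 'anomalous': P(ore) = 0.35·0.5935 / (0.35·0.5935 + 0.15·0.4065) ≈ 0.7731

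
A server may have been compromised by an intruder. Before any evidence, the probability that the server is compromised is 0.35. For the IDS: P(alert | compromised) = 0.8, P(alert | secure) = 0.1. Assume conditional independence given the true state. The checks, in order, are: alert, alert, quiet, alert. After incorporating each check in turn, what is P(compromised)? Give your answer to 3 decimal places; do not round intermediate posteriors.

0.984

After 'alert': P(compromised) = 0.8·0.3500 / (0.8·0.3500 + 0.1·0.6500) ≈ 0.8116
After 'alert': P(compromised) = 0.8·0.8116 / (0.8·0.8116 + 0.1·0.1884) ≈ 0.9718
After 'quiet': P(compromised) = 0.2·0.9718 / (0.2·0.9718 + 0.9·0.0282) ≈ 0.8845
After 'alert': P(compromised) = 0.8·0.8845 / (0.8·0.8845 + 0.1·0.1155) ≈ 0.9839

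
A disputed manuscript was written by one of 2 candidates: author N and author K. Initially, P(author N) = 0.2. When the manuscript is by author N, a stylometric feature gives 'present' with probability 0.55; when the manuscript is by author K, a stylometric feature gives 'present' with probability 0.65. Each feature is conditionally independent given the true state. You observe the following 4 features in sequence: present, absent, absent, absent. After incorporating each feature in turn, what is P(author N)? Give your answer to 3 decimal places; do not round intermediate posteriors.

After 'present': P(author N) = 0.55·0.2000 / (0.55·0.2000 + 0.65·0.8000) ≈ 0.1746
After 'absent': P(author N) = 0.45·0.1746 / (0.45·0.1746 + 0.35·0.8254) ≈ 0.2138
After 'absent': P(author N) = 0.45·0.2138 / (0.45·0.2138 + 0.35·0.7862) ≈ 0.2591
After 'absent': P(author N) = 0.45·0.2591 / (0.45·0.2591 + 0.35·0.7409) ≈ 0.3102

0.310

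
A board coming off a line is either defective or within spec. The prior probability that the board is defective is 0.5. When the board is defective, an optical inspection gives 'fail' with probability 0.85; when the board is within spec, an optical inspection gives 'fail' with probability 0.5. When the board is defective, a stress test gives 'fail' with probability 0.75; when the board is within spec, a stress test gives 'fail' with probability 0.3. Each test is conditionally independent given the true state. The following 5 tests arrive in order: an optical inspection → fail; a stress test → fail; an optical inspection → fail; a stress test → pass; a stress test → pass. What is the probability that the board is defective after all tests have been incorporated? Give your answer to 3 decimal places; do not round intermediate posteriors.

0.480

After an optical inspection='fail': P(defective) = 0.85·0.5000 / (0.85·0.5000 + 0.5·0.5000) ≈ 0.6296
After a stress test='fail': P(defective) = 0.75·0.6296 / (0.75·0.6296 + 0.3·0.3704) ≈ 0.8095
After an optical inspection='fail': P(defective) = 0.85·0.8095 / (0.85·0.8095 + 0.5·0.1905) ≈ 0.8784
After a stress test='pass': P(defective) = 0.25·0.8784 / (0.25·0.8784 + 0.7·0.1216) ≈ 0.7207
After a stress test='pass': P(defective) = 0.25·0.7207 / (0.25·0.7207 + 0.7·0.2793) ≈ 0.4796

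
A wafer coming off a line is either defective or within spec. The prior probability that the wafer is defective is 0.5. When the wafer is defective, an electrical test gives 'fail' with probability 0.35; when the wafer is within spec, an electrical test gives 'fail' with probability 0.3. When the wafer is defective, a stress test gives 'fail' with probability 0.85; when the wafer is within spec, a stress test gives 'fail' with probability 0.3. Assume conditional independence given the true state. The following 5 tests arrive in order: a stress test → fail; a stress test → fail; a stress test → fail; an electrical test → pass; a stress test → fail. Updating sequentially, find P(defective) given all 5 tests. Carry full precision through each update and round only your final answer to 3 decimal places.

Each posterior becomes the prior for the next update.
After a stress test='fail': P(defective) = 0.85·0.5000 / (0.85·0.5000 + 0.3·0.5000) ≈ 0.7391
After a stress test='fail': P(defective) = 0.85·0.7391 / (0.85·0.7391 + 0.3·0.2609) ≈ 0.8892
After a stress test='fail': P(defective) = 0.85·0.8892 / (0.85·0.8892 + 0.3·0.1108) ≈ 0.9579
After an electrical test='pass': P(defective) = 0.65·0.9579 / (0.65·0.9579 + 0.7·0.0421) ≈ 0.9548
After a stress test='fail': P(defective) = 0.85·0.9548 / (0.85·0.9548 + 0.3·0.0452) ≈ 0.9836

0.984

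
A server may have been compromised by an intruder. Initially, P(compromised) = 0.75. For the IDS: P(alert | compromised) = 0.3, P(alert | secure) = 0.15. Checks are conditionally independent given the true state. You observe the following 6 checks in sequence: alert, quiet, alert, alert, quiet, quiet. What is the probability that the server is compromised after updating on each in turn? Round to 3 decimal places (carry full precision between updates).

0.931

After 'alert': P(compromised) = 0.3·0.7500 / (0.3·0.7500 + 0.15·0.2500) ≈ 0.8571
After 'quiet': P(compromised) = 0.7·0.8571 / (0.7·0.8571 + 0.85·0.1429) ≈ 0.8317
After 'alert': P(compromised) = 0.3·0.8317 / (0.3·0.8317 + 0.15·0.1683) ≈ 0.9081
After 'alert': P(compromised) = 0.3·0.9081 / (0.3·0.9081 + 0.15·0.0919) ≈ 0.9518
After 'quiet': P(compromised) = 0.7·0.9518 / (0.7·0.9518 + 0.85·0.0482) ≈ 0.9421
After 'quiet': P(compromised) = 0.7·0.9421 / (0.7·0.9421 + 0.85·0.0579) ≈ 0.9306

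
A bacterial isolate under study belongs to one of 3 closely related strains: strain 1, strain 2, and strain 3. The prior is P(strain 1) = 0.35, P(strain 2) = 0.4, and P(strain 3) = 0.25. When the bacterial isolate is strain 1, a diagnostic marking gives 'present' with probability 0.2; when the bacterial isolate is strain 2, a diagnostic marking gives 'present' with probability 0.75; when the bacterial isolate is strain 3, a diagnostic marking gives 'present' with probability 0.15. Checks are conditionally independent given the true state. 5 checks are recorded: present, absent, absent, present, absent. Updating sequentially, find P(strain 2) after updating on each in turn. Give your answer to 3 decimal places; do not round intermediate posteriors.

After 'present': normaliser = 0.2·0.3500 + 0.75·0.4000 + 0.15·0.2500; P(strain 1) ≈ 0.1718, P(strain 2) ≈ 0.7362, P(strain 3) ≈ 0.0920
After 'absent': normaliser = 0.8·0.1718 + 0.25·0.7362 + 0.85·0.0920; P(strain 1) ≈ 0.3438, P(strain 2) ≈ 0.4605, P(strain 3) ≈ 0.1957
After 'absent': normaliser = 0.8·0.3438 + 0.25·0.4605 + 0.85·0.1957; P(strain 1) ≈ 0.4942, P(strain 2) ≈ 0.2069, P(strain 3) ≈ 0.2989
After 'present': normaliser = 0.2·0.4942 + 0.75·0.2069 + 0.15·0.2989; P(strain 1) ≈ 0.3308, P(strain 2) ≈ 0.5192, P(strain 3) ≈ 0.1500
After 'absent': normaliser = 0.8·0.3308 + 0.25·0.5192 + 0.85·0.1500; P(strain 1) ≈ 0.5070, P(strain 2) ≈ 0.2487, P(strain 3) ≈ 0.2443

0.249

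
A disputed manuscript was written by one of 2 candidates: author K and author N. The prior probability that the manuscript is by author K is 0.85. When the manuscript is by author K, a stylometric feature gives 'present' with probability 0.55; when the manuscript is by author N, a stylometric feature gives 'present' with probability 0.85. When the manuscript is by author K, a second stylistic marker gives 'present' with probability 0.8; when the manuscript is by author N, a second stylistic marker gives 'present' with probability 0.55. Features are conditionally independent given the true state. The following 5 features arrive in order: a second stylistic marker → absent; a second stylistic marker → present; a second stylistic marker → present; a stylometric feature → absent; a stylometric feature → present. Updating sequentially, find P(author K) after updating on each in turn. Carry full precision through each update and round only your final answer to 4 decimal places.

0.9118

After a second stylistic marker='absent': P(author K) = 0.2·0.8500 / (0.2·0.8500 + 0.45·0.1500) ≈ 0.7158
After a second stylistic marker='present': P(author K) = 0.8·0.7158 / (0.8·0.7158 + 0.55·0.2842) ≈ 0.7856
After a second stylistic marker='present': P(author K) = 0.8·0.7856 / (0.8·0.7856 + 0.55·0.2144) ≈ 0.8420
After a stylometric feature='absent': P(author K) = 0.45·0.8420 / (0.45·0.8420 + 0.15·0.1580) ≈ 0.9411
After a stylometric feature='present': P(author K) = 0.55·0.9411 / (0.55·0.9411 + 0.85·0.0589) ≈ 0.9118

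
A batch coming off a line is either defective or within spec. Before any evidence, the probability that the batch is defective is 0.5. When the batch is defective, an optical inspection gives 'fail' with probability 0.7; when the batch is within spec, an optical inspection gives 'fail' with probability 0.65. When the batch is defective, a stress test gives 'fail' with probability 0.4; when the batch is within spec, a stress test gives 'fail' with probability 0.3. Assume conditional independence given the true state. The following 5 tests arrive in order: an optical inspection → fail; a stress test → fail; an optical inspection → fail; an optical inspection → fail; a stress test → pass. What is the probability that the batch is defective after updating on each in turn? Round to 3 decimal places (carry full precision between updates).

After an optical inspection='fail': P(defective) = 0.7·0.5000 / (0.7·0.5000 + 0.65·0.5000) ≈ 0.5185
After a stress test='fail': P(defective) = 0.4·0.5185 / (0.4·0.5185 + 0.3·0.4815) ≈ 0.5895
After an optical inspection='fail': P(defective) = 0.7·0.5895 / (0.7·0.5895 + 0.65·0.4105) ≈ 0.6073
After an optical inspection='fail': P(defective) = 0.7·0.6073 / (0.7·0.6073 + 0.65·0.3927) ≈ 0.6248
After a stress test='pass': P(defective) = 0.6·0.6248 / (0.6·0.6248 + 0.7·0.3752) ≈ 0.5880

0.588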